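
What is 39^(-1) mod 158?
77

gcd(39, 158) = 1, so the inverse exists.
Extended Euclidean algorithm on (158, 39):
158 = 4 × 39 + 2  ⟹  2 = (1)·158 + (-4)·39
39 = 19 × 2 + 1  ⟹  1 = (-19)·158 + (77)·39
So (77)·39 ≡ 1 (mod 158), i.e. 39^(-1) ≡ 77 (mod 158).
Check: 39 × 77 = 3003 ≡ 1 (mod 158)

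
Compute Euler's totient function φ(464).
224

464 = 2^4 × 29
φ(n) = n × ∏(1 - 1/p) for each prime p dividing n
φ(464) = 464 × (1 - 1/2) × (1 - 1/29) = 224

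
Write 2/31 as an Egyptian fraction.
1/16 + 1/496

Greedy algorithm:
2/31: ceiling(31/2) = 16, use 1/16
1/496: ceiling(496/1) = 496, use 1/496
Result: 2/31 = 1/16 + 1/496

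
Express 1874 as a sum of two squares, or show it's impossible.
5² + 43² (a=5, b=43)

Factorization: 1874 = 2 × 937
By Fermat: n is sum of two squares iff every prime p ≡ 3 (mod 4) appears to even power.
All primes ≡ 3 (mod 4) appear to even power.
Search a = 0, 1, 2, … for 1874 - a² a perfect square: first hit at a = 5: 1874 - 25 = 1849 = 43².
1874 = 5² + 43² = 25 + 1849 ✓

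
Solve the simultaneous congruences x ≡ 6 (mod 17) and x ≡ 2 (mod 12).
74

Using Chinese Remainder Theorem:
M = 17 × 12 = 204
M1 = 12, M2 = 17
y1 = 12^(-1) mod 17 = 10
y2 = 17^(-1) mod 12 = 5
x = (6×12×10 + 2×17×5) mod 204 = 74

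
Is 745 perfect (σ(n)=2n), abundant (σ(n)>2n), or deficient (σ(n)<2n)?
deficient

Proper divisors of 745: sum = 1 + 5 + 149 = 155
Since 155 < 745, 745 is deficient.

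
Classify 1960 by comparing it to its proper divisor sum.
abundant

Proper divisors of 1960: sum = 1 + 2 + 4 + 5 + 7 + 8 + 10 + 14 + ... + 280 + 392 + 490 + 980 (23 divisors) = 3170
Since 3170 > 1960, 1960 is abundant.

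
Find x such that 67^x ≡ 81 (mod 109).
92

Baby-step giant-step with step n = ⌈√109⌉ = 11.
Baby steps 67^j mod 109 (j:value) for j=0..10: 0:1, 1:67, 2:20, 3:32, 4:73, 5:95, 6:43, 7:47, 8:97, 9:68, 10:87.
Giant-step multiplier: 67^(-11) ≡ 67^(108-11) = 67^97 ≡ 65 (mod 109).
Giant steps γ_i = 81·65^i mod 109: γ_0=81, γ_1=33, γ_2=74, γ_3=14, γ_4=38, γ_5=72, γ_6=102, γ_7=90, γ_8=73 (in table at j=4).
x = i·n + j = 8·11 + 4 = 92.
Check: 67^92 ≡ 81 (mod 109).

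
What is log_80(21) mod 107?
23

Baby-step giant-step with step n = ⌈√107⌉ = 11.
Baby steps 80^j mod 107 (j:value) for j=0..10: 0:1, 1:80, 2:87, 3:5, 4:79, 5:7, 6:25, 7:74, 8:35, 9:18, 10:49.
Giant-step multiplier: 80^(-11) ≡ 80^(106-11) = 80^95 ≡ 96 (mod 107).
Giant steps γ_i = 21·96^i mod 107: γ_0=21, γ_1=90, γ_2=80 (in table at j=1).
x = i·n + j = 2·11 + 1 = 23.
Check: 80^23 ≡ 21 (mod 107).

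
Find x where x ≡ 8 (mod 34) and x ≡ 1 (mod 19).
552

Using Chinese Remainder Theorem:
M = 34 × 19 = 646
M1 = 19, M2 = 34
y1 = 19^(-1) mod 34 = 9
y2 = 34^(-1) mod 19 = 14
x = (8×19×9 + 1×34×14) mod 646 = 552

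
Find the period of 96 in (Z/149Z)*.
37

149 is prime, so ord(96) divides φ(149) = 148.
Divisors of 148: 1, 2, 4, 37, 74, 148.
Repeated squaring: 96^1 ≡ 96, 96^2 ≡ 127, 96^4 ≡ 37, 96^8 ≡ 28, 96^16 ≡ 39, 96^32 ≡ 31, 96^64 ≡ 67, 96^128 ≡ 19 (mod 149).
Test 96^d mod 149 for each divisor d in increasing order:
96^1 ≡ 96
96^2 ≡ 127
96^4 ≡ 37
96^37 = 96^32·96^4·96^1 ≡ 1  ← first divisor giving 1
The order is 37.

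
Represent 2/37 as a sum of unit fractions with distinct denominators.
1/19 + 1/703

Greedy algorithm:
2/37: ceiling(37/2) = 19, use 1/19
1/703: ceiling(703/1) = 703, use 1/703
Result: 2/37 = 1/19 + 1/703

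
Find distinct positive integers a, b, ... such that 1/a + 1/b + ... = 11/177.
1/17 + 1/301 + 1/905709

Greedy algorithm:
11/177: ceiling(177/11) = 17, use 1/17
10/3009: ceiling(3009/10) = 301, use 1/301
1/905709: ceiling(905709/1) = 905709, use 1/905709
Result: 11/177 = 1/17 + 1/301 + 1/905709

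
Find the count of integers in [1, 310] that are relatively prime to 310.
120

310 = 2 × 5 × 31
φ(n) = n × ∏(1 - 1/p) for each prime p dividing n
φ(310) = 310 × (1 - 1/2) × (1 - 1/5) × (1 - 1/31) = 120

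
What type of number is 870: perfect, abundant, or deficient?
abundant

Proper divisors of 870: sum = 1 + 2 + 3 + 5 + 6 + 10 + 15 + 29 + 30 + 58 + 87 + 145 + 174 + 290 + 435 = 1290
Since 1290 > 870, 870 is abundant.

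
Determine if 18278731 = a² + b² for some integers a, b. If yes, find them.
Not possible

Factorization: 18278731 = 59^3 × 89
By Fermat: n is sum of two squares iff every prime p ≡ 3 (mod 4) appears to even power.
Prime(s) ≡ 3 (mod 4) with odd exponent: [(59, 3)]
Therefore 18278731 cannot be expressed as a² + b².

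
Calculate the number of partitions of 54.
386155

p(n) counts ways to write n as a sum of positive integers (order ignored).
Euler's pentagonal recurrence: p(k) = p(k-1) + p(k-2) - p(k-5) - p(k-7) + p(k-12) + p(k-15) - ... (offsets j(3j∓1)/2, signs ++--, p(0)=1, p(<0)=0).
DP table for k = 0..53: p(0)=1, p(1)=1, p(2)=2, p(3)=3, p(4)=5, p(5)=7, p(6)=11, p(7)=15, p(8)=22, p(9)=30, p(10)=42, p(11)=56, p(12)=77, p(13)=101, p(14)=135, p(15)=176, p(16)=231, p(17)=297, p(18)=385, p(19)=490, p(20)=627, p(21)=792, p(22)=1002, p(23)=1255, p(24)=1575, p(25)=1958, p(26)=2436, p(27)=3010, p(28)=3718, p(29)=4565, p(30)=5604, p(31)=6842, p(32)=8349, p(33)=10143, p(34)=12310, p(35)=14883, p(36)=17977, p(37)=21637, p(38)=26015, p(39)=31185, p(40)=37338, p(41)=44583, p(42)=53174, p(43)=63261, p(44)=75175, p(45)=89134, p(46)=105558, p(47)=124754, p(48)=147273, p(49)=173525, p(50)=204226, p(51)=239943, p(52)=281589, p(53)=329931.
Final step: p(54) = p(53) + p(52) - p(49) - p(47) + p(42) + p(39) - p(32) - p(28) + p(19) + p(14) - p(3)
= 329931 + 281589 - 173525 - 124754 + 53174 + 31185 - 8349 - 3718 + 490 + 135 - 3
= 386155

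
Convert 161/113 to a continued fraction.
[1; 2, 2, 1, 4, 1, 2]

Euclidean algorithm steps:
161 = 1 × 113 + 48
113 = 2 × 48 + 17
48 = 2 × 17 + 14
17 = 1 × 14 + 3
14 = 4 × 3 + 2
3 = 1 × 2 + 1
2 = 2 × 1 + 0
Continued fraction: [1; 2, 2, 1, 4, 1, 2]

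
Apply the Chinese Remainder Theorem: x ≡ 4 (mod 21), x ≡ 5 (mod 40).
445

Using Chinese Remainder Theorem:
M = 21 × 40 = 840
M1 = 40, M2 = 21
y1 = 40^(-1) mod 21 = 10
y2 = 21^(-1) mod 40 = 21
x = (4×40×10 + 5×21×21) mod 840 = 445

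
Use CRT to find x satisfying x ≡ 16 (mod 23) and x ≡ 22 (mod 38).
706

Using Chinese Remainder Theorem:
M = 23 × 38 = 874
M1 = 38, M2 = 23
y1 = 38^(-1) mod 23 = 20
y2 = 23^(-1) mod 38 = 5
x = (16×38×20 + 22×23×5) mod 874 = 706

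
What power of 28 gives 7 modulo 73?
33

Baby-step giant-step with step n = ⌈√73⌉ = 9.
Baby steps 28^j mod 73 (j:value) for j=0..8: 0:1, 1:28, 2:54, 3:52, 4:69, 5:34, 6:3, 7:11, 8:16.
Giant-step multiplier: 28^(-9) ≡ 28^(72-9) = 28^63 ≡ 22 (mod 73).
Giant steps γ_i = 7·22^i mod 73: γ_0=7, γ_1=8, γ_2=30, γ_3=3 (in table at j=6).
x = i·n + j = 3·9 + 6 = 33.
Check: 28^33 ≡ 7 (mod 73).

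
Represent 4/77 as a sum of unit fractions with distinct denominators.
1/20 + 1/514 + 1/395780

Greedy algorithm:
4/77: ceiling(77/4) = 20, use 1/20
3/1540: ceiling(1540/3) = 514, use 1/514
1/395780: ceiling(395780/1) = 395780, use 1/395780
Result: 4/77 = 1/20 + 1/514 + 1/395780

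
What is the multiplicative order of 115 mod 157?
39

157 is prime, so ord(115) divides φ(157) = 156.
Divisors of 156: 1, 2, 3, 4, 6, 12, 13, 26, 39, 52, 78, 156.
Repeated squaring: 115^1 ≡ 115, 115^2 ≡ 37, 115^4 ≡ 113, 115^8 ≡ 52, 115^16 ≡ 35, 115^32 ≡ 126, 115^64 ≡ 19, 115^128 ≡ 47 (mod 157).
Test 115^d mod 157 for each divisor d in increasing order:
115^1 ≡ 115
115^2 ≡ 37
115^3 = 115^2·115^1 ≡ 16
115^4 ≡ 113
115^6 = 115^4·115^2 ≡ 99
115^12 = 115^8·115^4 ≡ 67
115^13 = 115^8·115^4·115^1 ≡ 12
115^26 = 115^16·115^8·115^2 ≡ 144
115^39 = 115^32·115^4·115^2·115^1 ≡ 1  ← first divisor giving 1
The order is 39.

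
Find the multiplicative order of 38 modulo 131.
65

131 is prime, so ord(38) divides φ(131) = 130.
Divisors of 130: 1, 2, 5, 10, 13, 26, 65, 130.
Repeated squaring: 38^1 ≡ 38, 38^2 ≡ 3, 38^4 ≡ 9, 38^8 ≡ 81, 38^16 ≡ 11, 38^32 ≡ 121, 38^64 ≡ 100, 38^128 ≡ 44 (mod 131).
Test 38^d mod 131 for each divisor d in increasing order:
38^1 ≡ 38
38^2 ≡ 3
38^5 = 38^4·38^1 ≡ 80
38^10 = 38^8·38^2 ≡ 112
38^13 = 38^8·38^4·38^1 ≡ 61
38^26 = 38^16·38^8·38^2 ≡ 53
38^65 = 38^64·38^1 ≡ 1  ← first divisor giving 1
The order is 65.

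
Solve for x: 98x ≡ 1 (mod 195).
2

gcd(98, 195) = 1, so the inverse exists.
Extended Euclidean algorithm on (195, 98):
195 = 1 × 98 + 97  ⟹  97 = (1)·195 + (-1)·98
98 = 1 × 97 + 1  ⟹  1 = (-1)·195 + (2)·98
So (2)·98 ≡ 1 (mod 195), i.e. 98^(-1) ≡ 2 (mod 195).
Check: 98 × 2 = 196 ≡ 1 (mod 195)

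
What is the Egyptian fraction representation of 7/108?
1/16 + 1/432

Greedy algorithm:
7/108: ceiling(108/7) = 16, use 1/16
1/432: ceiling(432/1) = 432, use 1/432
Result: 7/108 = 1/16 + 1/432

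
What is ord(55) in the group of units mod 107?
106

107 is prime, so ord(55) divides φ(107) = 106.
Divisors of 106: 1, 2, 53, 106.
Repeated squaring: 55^1 ≡ 55, 55^2 ≡ 29, 55^4 ≡ 92, 55^8 ≡ 11, 55^16 ≡ 14, 55^32 ≡ 89, 55^64 ≡ 3 (mod 107).
Test 55^d mod 107 for each divisor d in increasing order:
55^1 ≡ 55
55^2 ≡ 29
55^53 = 55^32·55^16·55^4·55^1 ≡ 106
55^106 = 55^64·55^32·55^8·55^2 ≡ 1  ← first divisor giving 1
The order is 106.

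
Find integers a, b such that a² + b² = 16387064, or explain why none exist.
Not possible

Factorization: 16387064 = 2^3 × 127^3
By Fermat: n is sum of two squares iff every prime p ≡ 3 (mod 4) appears to even power.
Prime(s) ≡ 3 (mod 4) with odd exponent: [(127, 3)]
Therefore 16387064 cannot be expressed as a² + b².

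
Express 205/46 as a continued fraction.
[4; 2, 5, 4]

Euclidean algorithm steps:
205 = 4 × 46 + 21
46 = 2 × 21 + 4
21 = 5 × 4 + 1
4 = 4 × 1 + 0
Continued fraction: [4; 2, 5, 4]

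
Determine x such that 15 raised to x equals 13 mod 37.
23

Baby-step giant-step with step n = ⌈√37⌉ = 7.
Baby steps 15^j mod 37 (j:value) for j=0..6: 0:1, 1:15, 2:3, 3:8, 4:9, 5:24, 6:27.
Giant-step multiplier: 15^(-7) ≡ 15^(36-7) = 15^29 ≡ 18 (mod 37).
Giant steps γ_i = 13·18^i mod 37: γ_0=13, γ_1=12, γ_2=31, γ_3=3 (in table at j=2).
x = i·n + j = 3·7 + 2 = 23.
Check: 15^23 ≡ 13 (mod 37).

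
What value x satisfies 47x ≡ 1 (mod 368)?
47

gcd(47, 368) = 1, so the inverse exists.
Extended Euclidean algorithm on (368, 47):
368 = 7 × 47 + 39  ⟹  39 = (1)·368 + (-7)·47
47 = 1 × 39 + 8  ⟹  8 = (-1)·368 + (8)·47
39 = 4 × 8 + 7  ⟹  7 = (5)·368 + (-39)·47
8 = 1 × 7 + 1  ⟹  1 = (-6)·368 + (47)·47
So (47)·47 ≡ 1 (mod 368), i.e. 47^(-1) ≡ 47 (mod 368).
Check: 47 × 47 = 2209 ≡ 1 (mod 368)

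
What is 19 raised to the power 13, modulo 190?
19

Repeated squaring. Binary of 13 = 1101.
19^1 ≡ 19 (mod 190); 19^2 ≡ 171 (mod 190); 19^4 ≡ 171 (mod 190); 19^8 ≡ 171 (mod 190)
19^13 = 19^1 × 19^4 × 19^8 ≡ 19 (mod 190)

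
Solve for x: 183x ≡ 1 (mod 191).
167

gcd(183, 191) = 1, so the inverse exists.
Extended Euclidean algorithm on (191, 183):
191 = 1 × 183 + 8  ⟹  8 = (1)·191 + (-1)·183
183 = 22 × 8 + 7  ⟹  7 = (-22)·191 + (23)·183
8 = 1 × 7 + 1  ⟹  1 = (23)·191 + (-24)·183
So (-24)·183 ≡ 1 (mod 191), i.e. 183^(-1) ≡ -24 ≡ 167 (mod 191).
Check: 183 × 167 = 30561 ≡ 1 (mod 191)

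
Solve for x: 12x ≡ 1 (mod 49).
45

gcd(12, 49) = 1, so the inverse exists.
Extended Euclidean algorithm on (49, 12):
49 = 4 × 12 + 1  ⟹  1 = (1)·49 + (-4)·12
So (-4)·12 ≡ 1 (mod 49), i.e. 12^(-1) ≡ -4 ≡ 45 (mod 49).
Check: 12 × 45 = 540 ≡ 1 (mod 49)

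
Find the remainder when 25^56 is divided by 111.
70

Repeated squaring. Binary of 56 = 111000.
25^1 ≡ 25 (mod 111); 25^2 ≡ 70 (mod 111); 25^4 ≡ 16 (mod 111); 25^8 ≡ 34 (mod 111); 25^16 ≡ 46 (mod 111); 25^32 ≡ 7 (mod 111)
25^56 = 25^8 × 25^16 × 25^32 ≡ 70 (mod 111)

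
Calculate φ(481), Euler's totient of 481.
432

481 = 13 × 37
φ(n) = n × ∏(1 - 1/p) for each prime p dividing n
φ(481) = 481 × (1 - 1/13) × (1 - 1/37) = 432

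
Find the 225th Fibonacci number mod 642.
34

Matrix identity: Q^n = [[F_(n+1), F_n], [F_n, F_(n-1)]] with Q = [[1,1],[1,0]].
n = 225 = 11100001₂. Square-and-multiply, entries mod 642:
Q^1 = [[1,1],[1,0]]
Q^3 = (Q^1)²·Q = [[3,2],[2,1]]
Q^7 = (Q^3)²·Q = [[21,13],[13,8]]
Q^14 = (Q^7)² = [[610,377],[377,233]]
Q^28 = (Q^14)² = [[629,21],[21,608]]
Q^56 = (Q^28)² = [[610,297],[297,313]]
Q^112 = (Q^56)² = [[637,639],[639,640]]
Q^225 = (Q^112)²·Q = [[55,34],[34,21]]
F_225 mod 642 = Q^225[0][1] = 34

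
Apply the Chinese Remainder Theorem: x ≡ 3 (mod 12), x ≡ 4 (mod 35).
39

Using Chinese Remainder Theorem:
M = 12 × 35 = 420
M1 = 35, M2 = 12
y1 = 35^(-1) mod 12 = 11
y2 = 12^(-1) mod 35 = 3
x = (3×35×11 + 4×12×3) mod 420 = 39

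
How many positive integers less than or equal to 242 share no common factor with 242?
110

242 = 2 × 11^2
φ(n) = n × ∏(1 - 1/p) for each prime p dividing n
φ(242) = 242 × (1 - 1/2) × (1 - 1/11) = 110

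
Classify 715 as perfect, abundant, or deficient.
deficient

Proper divisors of 715: sum = 1 + 5 + 11 + 13 + 55 + 65 + 143 = 293
Since 293 < 715, 715 is deficient.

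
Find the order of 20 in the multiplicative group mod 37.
36

37 is prime, so ord(20) divides φ(37) = 36.
Divisors of 36: 1, 2, 3, 4, 6, 9, 12, 18, 36.
Repeated squaring: 20^1 ≡ 20, 20^2 ≡ 30, 20^4 ≡ 12, 20^8 ≡ 33, 20^16 ≡ 16, 20^32 ≡ 34 (mod 37).
Test 20^d mod 37 for each divisor d in increasing order:
20^1 ≡ 20
20^2 ≡ 30
20^3 = 20^2·20^1 ≡ 8
20^4 ≡ 12
20^6 = 20^4·20^2 ≡ 27
20^9 = 20^8·20^1 ≡ 31
20^12 = 20^8·20^4 ≡ 26
20^18 = 20^16·20^2 ≡ 36
20^36 = 20^32·20^4 ≡ 1  ← first divisor giving 1
The order is 36.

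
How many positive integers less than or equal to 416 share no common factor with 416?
192

416 = 2^5 × 13
φ(n) = n × ∏(1 - 1/p) for each prime p dividing n
φ(416) = 416 × (1 - 1/2) × (1 - 1/13) = 192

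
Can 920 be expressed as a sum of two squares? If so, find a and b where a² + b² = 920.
Not possible

Factorization: 920 = 2^3 × 5 × 23
By Fermat: n is sum of two squares iff every prime p ≡ 3 (mod 4) appears to even power.
Prime(s) ≡ 3 (mod 4) with odd exponent: [(23, 1)]
Therefore 920 cannot be expressed as a² + b².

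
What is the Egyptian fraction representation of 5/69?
1/14 + 1/966

Greedy algorithm:
5/69: ceiling(69/5) = 14, use 1/14
1/966: ceiling(966/1) = 966, use 1/966
Result: 5/69 = 1/14 + 1/966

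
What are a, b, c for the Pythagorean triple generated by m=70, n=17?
(4611, 2380, 5189)

Euclid's formula: a = m² - n², b = 2mn, c = m² + n²
m = 70, n = 17
a = 70² - 17² = 4900 - 289 = 4611
b = 2 × 70 × 17 = 2380
c = 70² + 17² = 4900 + 289 = 5189
Verification: 4611² + 2380² = 21261321 + 5664400 = 26925721 = 5189² ✓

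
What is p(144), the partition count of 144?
22540654445

p(n) counts ways to write n as a sum of positive integers (order ignored).
Euler's pentagonal recurrence: p(k) = p(k-1) + p(k-2) - p(k-5) - p(k-7) + p(k-12) + p(k-15) - ... (offsets j(3j∓1)/2, signs ++--, p(0)=1, p(<0)=0).
DP table for k = 0..143: p(0)=1, p(1)=1, p(2)=2, p(3)=3, p(4)=5, p(5)=7, p(6)=11, p(7)=15, p(8)=22, p(9)=30, p(10)=42, p(11)=56, p(12)=77, p(13)=101, p(14)=135, p(15)=176, p(16)=231, p(17)=297, p(18)=385, p(19)=490, p(20)=627, p(21)=792, p(22)=1002, p(23)=1255, p(24)=1575, p(25)=1958, p(26)=2436, p(27)=3010, p(28)=3718, p(29)=4565, p(30)=5604, p(31)=6842, p(32)=8349, p(33)=10143, p(34)=12310, p(35)=14883, p(36)=17977, p(37)=21637, p(38)=26015, p(39)=31185, p(40)=37338, p(41)=44583, p(42)=53174, p(43)=63261, p(44)=75175, p(45)=89134, p(46)=105558, p(47)=124754, p(48)=147273, p(49)=173525, p(50)=204226, p(51)=239943, p(52)=281589, p(53)=329931, p(54)=386155, p(55)=451276, p(56)=526823, p(57)=614154, p(58)=715220, p(59)=831820, p(60)=966467, p(61)=1121505, p(62)=1300156, p(63)=1505499, p(64)=1741630, p(65)=2012558, p(66)=2323520, p(67)=2679689, p(68)=3087735, p(69)=3554345, p(70)=4087968, p(71)=4697205, p(72)=5392783, p(73)=6185689, p(74)=7089500, p(75)=8118264, p(76)=9289091, p(77)=10619863, p(78)=12132164, p(79)=13848650, p(80)=15796476, p(81)=18004327, p(82)=20506255, p(83)=23338469, p(84)=26543660, p(85)=30167357, p(86)=34262962, p(87)=38887673, p(88)=44108109, p(89)=49995925, p(90)=56634173, p(91)=64112359, p(92)=72533807, p(93)=82010177, p(94)=92669720, p(95)=104651419, p(96)=118114304, p(97)=133230930, p(98)=150198136, p(99)=169229875, p(100)=190569292, p(101)=214481126, p(102)=241265379, p(103)=271248950, p(104)=304801365, p(105)=342325709, p(106)=384276336, p(107)=431149389, p(108)=483502844, p(109)=541946240, p(110)=607163746, p(111)=679903203, p(112)=761002156, p(113)=851376628, p(114)=952050665, p(115)=1064144451, p(116)=1188908248, p(117)=1327710076, p(118)=1482074143, p(119)=1653668665, p(120)=1844349560, p(121)=2056148051, p(122)=2291320912, p(123)=2552338241, p(124)=2841940500, p(125)=3163127352, p(126)=3519222692, p(127)=3913864295, p(128)=4351078600, p(129)=4835271870, p(130)=5371315400, p(131)=5964539504, p(132)=6620830889, p(133)=7346629512, p(134)=8149040695, p(135)=9035836076, p(136)=10015581680, p(137)=11097645016, p(138)=12292341831, p(139)=13610949895, p(140)=15065878135, p(141)=16670689208, p(142)=18440293320, p(143)=20390982757.
Final step: p(144) = p(143) + p(142) - p(139) - p(137) + p(132) + p(129) - p(122) - p(118) + p(109) + p(104) - p(93) - p(87) + p(74) + p(67) - p(52) - p(44) + p(27) + p(18)
= 20390982757 + 18440293320 - 13610949895 - 11097645016 + 6620830889 + 4835271870 - 2291320912 - 1482074143 + 541946240 + 304801365 - 82010177 - 38887673 + 7089500 + 2679689 - 281589 - 75175 + 3010 + 385
= 22540654445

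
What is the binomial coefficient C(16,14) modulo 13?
3

Using Lucas' theorem:
Write n=16 and k=14 in base 13:
n in base 13: [1, 3]
k in base 13: [1, 1]
C(16,14) mod 13 = ∏ C(n_i, k_i) mod 13
Digit binomials (mod 13): C(1,1) = 1; C(3,1) = 3
Product: 1 × 3 = 3 ≡ 3 (mod 13)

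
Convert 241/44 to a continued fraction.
[5; 2, 10, 2]

Euclidean algorithm steps:
241 = 5 × 44 + 21
44 = 2 × 21 + 2
21 = 10 × 2 + 1
2 = 2 × 1 + 0
Continued fraction: [5; 2, 10, 2]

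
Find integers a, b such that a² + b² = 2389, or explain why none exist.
25² + 42² (a=25, b=42)

Factorization: 2389 = 2389
By Fermat: n is sum of two squares iff every prime p ≡ 3 (mod 4) appears to even power.
All primes ≡ 3 (mod 4) appear to even power.
Search a = 0, 1, 2, … for 2389 - a² a perfect square: first hit at a = 25: 2389 - 625 = 1764 = 42².
2389 = 25² + 42² = 625 + 1764 ✓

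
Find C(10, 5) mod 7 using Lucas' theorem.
0

Using Lucas' theorem:
Write n=10 and k=5 in base 7:
n in base 7: [1, 3]
k in base 7: [0, 5]
C(10,5) mod 7 = ∏ C(n_i, k_i) mod 7
Digit binomials (mod 7): C(1,0) = 1; C(3,5) = 0 (k_i > n_i)
Product: 1 × 0 = 0 ≡ 0 (mod 7)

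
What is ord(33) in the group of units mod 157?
78

157 is prime, so ord(33) divides φ(157) = 156.
Divisors of 156: 1, 2, 3, 4, 6, 12, 13, 26, 39, 52, 78, 156.
Repeated squaring: 33^1 ≡ 33, 33^2 ≡ 147, 33^4 ≡ 100, 33^8 ≡ 109, 33^16 ≡ 106, 33^32 ≡ 89, 33^64 ≡ 71, 33^128 ≡ 17 (mod 157).
Test 33^d mod 157 for each divisor d in increasing order:
33^1 ≡ 33
33^2 ≡ 147
33^3 = 33^2·33^1 ≡ 141
33^4 ≡ 100
33^6 = 33^4·33^2 ≡ 99
33^12 = 33^8·33^4 ≡ 67
33^13 = 33^8·33^4·33^1 ≡ 13
33^26 = 33^16·33^8·33^2 ≡ 12
33^39 = 33^32·33^4·33^2·33^1 ≡ 156
33^52 = 33^32·33^16·33^4 ≡ 144
33^78 = 33^64·33^8·33^4·33^2 ≡ 1  ← first divisor giving 1
The order is 78.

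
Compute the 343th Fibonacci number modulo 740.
517

Matrix identity: Q^n = [[F_(n+1), F_n], [F_n, F_(n-1)]] with Q = [[1,1],[1,0]].
n = 343 = 101010111₂. Square-and-multiply, entries mod 740:
Q^1 = [[1,1],[1,0]]
Q^2 = (Q^1)² = [[2,1],[1,1]]
Q^5 = (Q^2)²·Q = [[8,5],[5,3]]
Q^10 = (Q^5)² = [[89,55],[55,34]]
Q^21 = (Q^10)²·Q = [[691,586],[586,105]]
Q^42 = (Q^21)² = [[217,256],[256,701]]
Q^85 = (Q^42)²·Q = [[573,145],[145,428]]
Q^171 = (Q^85)²·Q = [[179,74],[74,105]]
Q^343 = (Q^171)²·Q = [[73,517],[517,296]]
F_343 mod 740 = Q^343[0][1] = 517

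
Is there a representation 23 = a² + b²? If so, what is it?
Not possible

Factorization: 23 = 23
By Fermat: n is sum of two squares iff every prime p ≡ 3 (mod 4) appears to even power.
Prime(s) ≡ 3 (mod 4) with odd exponent: [(23, 1)]
Therefore 23 cannot be expressed as a² + b².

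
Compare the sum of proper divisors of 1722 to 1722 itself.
abundant

Proper divisors of 1722: sum = 1 + 2 + 3 + 6 + 7 + 14 + 21 + 41 + 42 + 82 + 123 + 246 + 287 + 574 + 861 = 2310
Since 2310 > 1722, 1722 is abundant.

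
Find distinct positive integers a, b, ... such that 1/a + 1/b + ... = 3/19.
1/7 + 1/67 + 1/8911

Greedy algorithm:
3/19: ceiling(19/3) = 7, use 1/7
2/133: ceiling(133/2) = 67, use 1/67
1/8911: ceiling(8911/1) = 8911, use 1/8911
Result: 3/19 = 1/7 + 1/67 + 1/8911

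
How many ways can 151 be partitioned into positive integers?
45060624582

p(n) counts ways to write n as a sum of positive integers (order ignored).
Euler's pentagonal recurrence: p(k) = p(k-1) + p(k-2) - p(k-5) - p(k-7) + p(k-12) + p(k-15) - ... (offsets j(3j∓1)/2, signs ++--, p(0)=1, p(<0)=0).
DP table for k = 0..150: p(0)=1, p(1)=1, p(2)=2, p(3)=3, p(4)=5, p(5)=7, p(6)=11, p(7)=15, p(8)=22, p(9)=30, p(10)=42, p(11)=56, p(12)=77, p(13)=101, p(14)=135, p(15)=176, p(16)=231, p(17)=297, p(18)=385, p(19)=490, p(20)=627, p(21)=792, p(22)=1002, p(23)=1255, p(24)=1575, p(25)=1958, p(26)=2436, p(27)=3010, p(28)=3718, p(29)=4565, p(30)=5604, p(31)=6842, p(32)=8349, p(33)=10143, p(34)=12310, p(35)=14883, p(36)=17977, p(37)=21637, p(38)=26015, p(39)=31185, p(40)=37338, p(41)=44583, p(42)=53174, p(43)=63261, p(44)=75175, p(45)=89134, p(46)=105558, p(47)=124754, p(48)=147273, p(49)=173525, p(50)=204226, p(51)=239943, p(52)=281589, p(53)=329931, p(54)=386155, p(55)=451276, p(56)=526823, p(57)=614154, p(58)=715220, p(59)=831820, p(60)=966467, p(61)=1121505, p(62)=1300156, p(63)=1505499, p(64)=1741630, p(65)=2012558, p(66)=2323520, p(67)=2679689, p(68)=3087735, p(69)=3554345, p(70)=4087968, p(71)=4697205, p(72)=5392783, p(73)=6185689, p(74)=7089500, p(75)=8118264, p(76)=9289091, p(77)=10619863, p(78)=12132164, p(79)=13848650, p(80)=15796476, p(81)=18004327, p(82)=20506255, p(83)=23338469, p(84)=26543660, p(85)=30167357, p(86)=34262962, p(87)=38887673, p(88)=44108109, p(89)=49995925, p(90)=56634173, p(91)=64112359, p(92)=72533807, p(93)=82010177, p(94)=92669720, p(95)=104651419, p(96)=118114304, p(97)=133230930, p(98)=150198136, p(99)=169229875, p(100)=190569292, p(101)=214481126, p(102)=241265379, p(103)=271248950, p(104)=304801365, p(105)=342325709, p(106)=384276336, p(107)=431149389, p(108)=483502844, p(109)=541946240, p(110)=607163746, p(111)=679903203, p(112)=761002156, p(113)=851376628, p(114)=952050665, p(115)=1064144451, p(116)=1188908248, p(117)=1327710076, p(118)=1482074143, p(119)=1653668665, p(120)=1844349560, p(121)=2056148051, p(122)=2291320912, p(123)=2552338241, p(124)=2841940500, p(125)=3163127352, p(126)=3519222692, p(127)=3913864295, p(128)=4351078600, p(129)=4835271870, p(130)=5371315400, p(131)=5964539504, p(132)=6620830889, p(133)=7346629512, p(134)=8149040695, p(135)=9035836076, p(136)=10015581680, p(137)=11097645016, p(138)=12292341831, p(139)=13610949895, p(140)=15065878135, p(141)=16670689208, p(142)=18440293320, p(143)=20390982757, p(144)=22540654445, p(145)=24908858009, p(146)=27517052599, p(147)=30388671978, p(148)=33549419497, p(149)=37027355200, p(150)=40853235313.
Final step: p(151) = p(150) + p(149) - p(146) - p(144) + p(139) + p(136) - p(129) - p(125) + p(116) + p(111) - p(100) - p(94) + p(81) + p(74) - p(59) - p(51) + p(34) + p(25) - p(6)
= 40853235313 + 37027355200 - 27517052599 - 22540654445 + 13610949895 + 10015581680 - 4835271870 - 3163127352 + 1188908248 + 679903203 - 190569292 - 92669720 + 18004327 + 7089500 - 831820 - 239943 + 12310 + 1958 - 11
= 45060624582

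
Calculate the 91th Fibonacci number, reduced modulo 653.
169

Matrix identity: Q^n = [[F_(n+1), F_n], [F_n, F_(n-1)]] with Q = [[1,1],[1,0]].
n = 91 = 1011011₂. Square-and-multiply, entries mod 653:
Q^1 = [[1,1],[1,0]]
Q^2 = (Q^1)² = [[2,1],[1,1]]
Q^5 = (Q^2)²·Q = [[8,5],[5,3]]
Q^11 = (Q^5)²·Q = [[144,89],[89,55]]
Q^22 = (Q^11)² = [[578,80],[80,498]]
Q^45 = (Q^22)²·Q = [[155,271],[271,537]]
Q^91 = (Q^45)²·Q = [[290,169],[169,121]]
F_91 mod 653 = Q^91[0][1] = 169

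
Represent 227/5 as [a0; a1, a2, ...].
[45; 2, 2]

Euclidean algorithm steps:
227 = 45 × 5 + 2
5 = 2 × 2 + 1
2 = 2 × 1 + 0
Continued fraction: [45; 2, 2]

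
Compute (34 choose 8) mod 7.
3

Using Lucas' theorem:
Write n=34 and k=8 in base 7:
n in base 7: [4, 6]
k in base 7: [1, 1]
C(34,8) mod 7 = ∏ C(n_i, k_i) mod 7
Digit binomials (mod 7): C(4,1) = 4; C(6,1) = 6
Product: 4 × 6 = 24 ≡ 3 (mod 7)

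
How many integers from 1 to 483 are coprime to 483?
264

483 = 3 × 7 × 23
φ(n) = n × ∏(1 - 1/p) for each prime p dividing n
φ(483) = 483 × (1 - 1/3) × (1 - 1/7) × (1 - 1/23) = 264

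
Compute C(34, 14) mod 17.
0

Using Lucas' theorem:
Write n=34 and k=14 in base 17:
n in base 17: [2, 0]
k in base 17: [0, 14]
C(34,14) mod 17 = ∏ C(n_i, k_i) mod 17
Digit binomials (mod 17): C(2,0) = 1; C(0,14) = 0 (k_i > n_i)
Product: 1 × 0 = 0 ≡ 0 (mod 17)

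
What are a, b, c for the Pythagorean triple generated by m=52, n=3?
(2695, 312, 2713)

Euclid's formula: a = m² - n², b = 2mn, c = m² + n²
m = 52, n = 3
a = 52² - 3² = 2704 - 9 = 2695
b = 2 × 52 × 3 = 312
c = 52² + 3² = 2704 + 9 = 2713
Verification: 2695² + 312² = 7263025 + 97344 = 7360369 = 2713² ✓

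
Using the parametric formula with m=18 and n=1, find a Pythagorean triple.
(323, 36, 325)

Euclid's formula: a = m² - n², b = 2mn, c = m² + n²
m = 18, n = 1
a = 18² - 1² = 324 - 1 = 323
b = 2 × 18 × 1 = 36
c = 18² + 1² = 324 + 1 = 325
Verification: 323² + 36² = 104329 + 1296 = 105625 = 325² ✓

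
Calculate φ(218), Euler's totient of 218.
108

218 = 2 × 109
φ(n) = n × ∏(1 - 1/p) for each prime p dividing n
φ(218) = 218 × (1 - 1/2) × (1 - 1/109) = 108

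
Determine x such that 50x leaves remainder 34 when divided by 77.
x ≡ 13 (mod 77)

gcd(50, 77) = 1, which divides 34, so solutions exist.
Find 50^(-1) mod 77 by the extended Euclidean algorithm:
77 = 1 × 50 + 27  ⟹  27 = (1)·77 + (-1)·50
50 = 1 × 27 + 23  ⟹  23 = (-1)·77 + (2)·50
27 = 1 × 23 + 4  ⟹  4 = (2)·77 + (-3)·50
23 = 5 × 4 + 3  ⟹  3 = (-11)·77 + (17)·50
4 = 1 × 3 + 1  ⟹  1 = (13)·77 + (-20)·50
So (-20)·50 ≡ 1 (mod 77), i.e. 50^(-1) ≡ -20 ≡ 57 (mod 77).
x ≡ 57 × 34 = 1938 ≡ 13 (mod 77).
Check: 50 × 13 = 650 ≡ 34 (mod 77).
Unique solution: x ≡ 13 (mod 77)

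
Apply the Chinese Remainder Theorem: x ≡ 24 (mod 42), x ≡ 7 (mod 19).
444

Using Chinese Remainder Theorem:
M = 42 × 19 = 798
M1 = 19, M2 = 42
y1 = 19^(-1) mod 42 = 31
y2 = 42^(-1) mod 19 = 5
x = (24×19×31 + 7×42×5) mod 798 = 444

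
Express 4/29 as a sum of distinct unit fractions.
1/8 + 1/78 + 1/9048

Greedy algorithm:
4/29: ceiling(29/4) = 8, use 1/8
3/232: ceiling(232/3) = 78, use 1/78
1/9048: ceiling(9048/1) = 9048, use 1/9048
Result: 4/29 = 1/8 + 1/78 + 1/9048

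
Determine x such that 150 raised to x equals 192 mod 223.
191

Baby-step giant-step with step n = ⌈√223⌉ = 15.
Baby steps 150^j mod 223 (j:value) for j=0..14: 0:1, 1:150, 2:200, 3:118, 4:83, 5:185, 6:98, 7:205, 8:199, 9:191, 10:106, 11:67, 12:15, 13:20, 14:101.
Giant-step multiplier: 150^(-15) ≡ 150^(222-15) = 150^207 ≡ 207 (mod 223).
Giant steps γ_i = 192·207^i mod 223: γ_0=192, γ_1=50, γ_2=92, γ_3=89, γ_4=137, γ_5=38, γ_6=61, γ_7=139, γ_8=6, γ_9=127, γ_10=198, γ_11=177, γ_12=67 (in table at j=11).
x = i·n + j = 12·15 + 11 = 191.
Check: 150^191 ≡ 192 (mod 223).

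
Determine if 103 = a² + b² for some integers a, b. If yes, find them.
Not possible

Factorization: 103 = 103
By Fermat: n is sum of two squares iff every prime p ≡ 3 (mod 4) appears to even power.
Prime(s) ≡ 3 (mod 4) with odd exponent: [(103, 1)]
Therefore 103 cannot be expressed as a² + b².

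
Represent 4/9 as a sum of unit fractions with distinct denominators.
1/3 + 1/9

Greedy algorithm:
4/9: ceiling(9/4) = 3, use 1/3
1/9: ceiling(9/1) = 9, use 1/9
Result: 4/9 = 1/3 + 1/9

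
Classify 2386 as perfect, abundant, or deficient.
deficient

Proper divisors of 2386: sum = 1 + 2 + 1193 = 1196
Since 1196 < 2386, 2386 is deficient.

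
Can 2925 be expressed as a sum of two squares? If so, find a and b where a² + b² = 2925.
3² + 54² (a=3, b=54)

Factorization: 2925 = 3^2 × 5^2 × 13
By Fermat: n is sum of two squares iff every prime p ≡ 3 (mod 4) appears to even power.
All primes ≡ 3 (mod 4) appear to even power.
Search a = 0, 1, 2, … for 2925 - a² a perfect square: first hit at a = 3: 2925 - 9 = 2916 = 54².
2925 = 3² + 54² = 9 + 2916 ✓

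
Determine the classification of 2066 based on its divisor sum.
deficient

Proper divisors of 2066: sum = 1 + 2 + 1033 = 1036
Since 1036 < 2066, 2066 is deficient.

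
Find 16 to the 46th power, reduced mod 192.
64

Repeated squaring. Binary of 46 = 101110.
16^1 ≡ 16 (mod 192); 16^2 ≡ 64 (mod 192); 16^4 ≡ 64 (mod 192); 16^8 ≡ 64 (mod 192); 16^16 ≡ 64 (mod 192); 16^32 ≡ 64 (mod 192)
16^46 = 16^2 × 16^4 × 16^8 × 16^32 ≡ 64 (mod 192)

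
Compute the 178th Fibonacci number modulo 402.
391

Matrix identity: Q^n = [[F_(n+1), F_n], [F_n, F_(n-1)]] with Q = [[1,1],[1,0]].
n = 178 = 10110010₂. Square-and-multiply, entries mod 402:
Q^1 = [[1,1],[1,0]]
Q^2 = (Q^1)² = [[2,1],[1,1]]
Q^5 = (Q^2)²·Q = [[8,5],[5,3]]
Q^11 = (Q^5)²·Q = [[144,89],[89,55]]
Q^22 = (Q^11)² = [[115,23],[23,92]]
Q^44 = (Q^22)² = [[86,339],[339,149]]
Q^89 = (Q^44)²·Q = [[178,109],[109,69]]
Q^178 = (Q^89)² = [[149,391],[391,160]]
F_178 mod 402 = Q^178[0][1] = 391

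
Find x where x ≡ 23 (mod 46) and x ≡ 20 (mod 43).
1955

Using Chinese Remainder Theorem:
M = 46 × 43 = 1978
M1 = 43, M2 = 46
y1 = 43^(-1) mod 46 = 15
y2 = 46^(-1) mod 43 = 29
x = (23×43×15 + 20×46×29) mod 1978 = 1955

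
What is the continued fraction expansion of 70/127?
[0; 1, 1, 4, 2, 1, 1, 2]

Euclidean algorithm steps:
70 = 0 × 127 + 70
127 = 1 × 70 + 57
70 = 1 × 57 + 13
57 = 4 × 13 + 5
13 = 2 × 5 + 3
5 = 1 × 3 + 2
3 = 1 × 2 + 1
2 = 2 × 1 + 0
Continued fraction: [0; 1, 1, 4, 2, 1, 1, 2]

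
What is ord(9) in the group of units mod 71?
35

71 is prime, so ord(9) divides φ(71) = 70.
Divisors of 70: 1, 2, 5, 7, 10, 14, 35, 70.
Repeated squaring: 9^1 ≡ 9, 9^2 ≡ 10, 9^4 ≡ 29, 9^8 ≡ 60, 9^16 ≡ 50, 9^32 ≡ 15, 9^64 ≡ 12 (mod 71).
Test 9^d mod 71 for each divisor d in increasing order:
9^1 ≡ 9
9^2 ≡ 10
9^5 = 9^4·9^1 ≡ 48
9^7 = 9^4·9^2·9^1 ≡ 54
9^10 = 9^8·9^2 ≡ 32
9^14 = 9^8·9^4·9^2 ≡ 5
9^35 = 9^32·9^2·9^1 ≡ 1  ← first divisor giving 1
The order is 35.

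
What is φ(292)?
144

292 = 2^2 × 73
φ(n) = n × ∏(1 - 1/p) for each prime p dividing n
φ(292) = 292 × (1 - 1/2) × (1 - 1/73) = 144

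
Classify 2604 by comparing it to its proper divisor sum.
abundant

Proper divisors of 2604: sum = 1 + 2 + 3 + 4 + 6 + 7 + 12 + 14 + ... + 434 + 651 + 868 + 1302 (23 divisors) = 4564
Since 4564 > 2604, 2604 is abundant.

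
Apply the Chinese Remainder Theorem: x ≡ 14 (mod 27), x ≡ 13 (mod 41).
95

Using Chinese Remainder Theorem:
M = 27 × 41 = 1107
M1 = 41, M2 = 27
y1 = 41^(-1) mod 27 = 2
y2 = 27^(-1) mod 41 = 38
x = (14×41×2 + 13×27×38) mod 1107 = 95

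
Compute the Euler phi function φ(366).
120

366 = 2 × 3 × 61
φ(n) = n × ∏(1 - 1/p) for each prime p dividing n
φ(366) = 366 × (1 - 1/2) × (1 - 1/3) × (1 - 1/61) = 120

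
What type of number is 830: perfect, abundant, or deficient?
deficient

Proper divisors of 830: sum = 1 + 2 + 5 + 10 + 83 + 166 + 415 = 682
Since 682 < 830, 830 is deficient.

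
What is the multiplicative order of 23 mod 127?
126

127 is prime, so ord(23) divides φ(127) = 126.
Divisors of 126: 1, 2, 3, 6, 7, 9, 14, 18, 21, 42, 63, 126.
Repeated squaring: 23^1 ≡ 23, 23^2 ≡ 21, 23^4 ≡ 60, 23^8 ≡ 44, 23^16 ≡ 31, 23^32 ≡ 72, 23^64 ≡ 104 (mod 127).
Test 23^d mod 127 for each divisor d in increasing order:
23^1 ≡ 23
23^2 ≡ 21
23^3 = 23^2·23^1 ≡ 102
23^6 = 23^4·23^2 ≡ 117
23^7 = 23^4·23^2·23^1 ≡ 24
23^9 = 23^8·23^1 ≡ 123
23^14 = 23^8·23^4·23^2 ≡ 68
23^18 = 23^16·23^2 ≡ 16
23^21 = 23^16·23^4·23^1 ≡ 108
23^42 = 23^32·23^8·23^2 ≡ 107
23^63 = 23^32·23^16·23^8·23^4·23^2·23^1 ≡ 126
23^126 = 23^64·23^32·23^16·23^8·23^4·23^2 ≡ 1  ← first divisor giving 1
The order is 126.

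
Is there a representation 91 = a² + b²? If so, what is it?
Not possible

Factorization: 91 = 7 × 13
By Fermat: n is sum of two squares iff every prime p ≡ 3 (mod 4) appears to even power.
Prime(s) ≡ 3 (mod 4) with odd exponent: [(7, 1)]
Therefore 91 cannot be expressed as a² + b².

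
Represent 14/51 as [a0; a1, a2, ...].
[0; 3, 1, 1, 1, 4]

Euclidean algorithm steps:
14 = 0 × 51 + 14
51 = 3 × 14 + 9
14 = 1 × 9 + 5
9 = 1 × 5 + 4
5 = 1 × 4 + 1
4 = 4 × 1 + 0
Continued fraction: [0; 3, 1, 1, 1, 4]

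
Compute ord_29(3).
28

29 is prime, so ord(3) divides φ(29) = 28.
Divisors of 28: 1, 2, 4, 7, 14, 28.
Repeated squaring: 3^1 ≡ 3, 3^2 ≡ 9, 3^4 ≡ 23, 3^8 ≡ 7, 3^16 ≡ 20 (mod 29).
Test 3^d mod 29 for each divisor d in increasing order:
3^1 ≡ 3
3^2 ≡ 9
3^4 ≡ 23
3^7 = 3^4·3^2·3^1 ≡ 12
3^14 = 3^8·3^4·3^2 ≡ 28
3^28 = 3^16·3^8·3^4 ≡ 1  ← first divisor giving 1
The order is 28.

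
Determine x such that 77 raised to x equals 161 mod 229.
72

Baby-step giant-step with step n = ⌈√229⌉ = 16.
Baby steps 77^j mod 229 (j:value) for j=0..15: 0:1, 1:77, 2:204, 3:136, 4:167, 5:35, 6:176, 7:41, 8:180, 9:120, 10:80, 11:206, 12:61, 13:117, 14:78, 15:52.
Giant-step multiplier: 77^(-16) ≡ 77^(228-16) = 77^212 ≡ 196 (mod 229).
Giant steps γ_i = 161·196^i mod 229: γ_0=161, γ_1=183, γ_2=144, γ_3=57, γ_4=180 (in table at j=8).
x = i·n + j = 4·16 + 8 = 72.
Check: 77^72 ≡ 161 (mod 229).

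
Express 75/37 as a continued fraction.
[2; 37]

Euclidean algorithm steps:
75 = 2 × 37 + 1
37 = 37 × 1 + 0
Continued fraction: [2; 37]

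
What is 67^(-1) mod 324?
295

gcd(67, 324) = 1, so the inverse exists.
Extended Euclidean algorithm on (324, 67):
324 = 4 × 67 + 56  ⟹  56 = (1)·324 + (-4)·67
67 = 1 × 56 + 11  ⟹  11 = (-1)·324 + (5)·67
56 = 5 × 11 + 1  ⟹  1 = (6)·324 + (-29)·67
So (-29)·67 ≡ 1 (mod 324), i.e. 67^(-1) ≡ -29 ≡ 295 (mod 324).
Check: 67 × 295 = 19765 ≡ 1 (mod 324)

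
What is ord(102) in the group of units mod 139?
138

139 is prime, so ord(102) divides φ(139) = 138.
Divisors of 138: 1, 2, 3, 6, 23, 46, 69, 138.
Repeated squaring: 102^1 ≡ 102, 102^2 ≡ 118, 102^4 ≡ 24, 102^8 ≡ 20, 102^16 ≡ 122, 102^32 ≡ 11, 102^64 ≡ 121, 102^128 ≡ 46 (mod 139).
Test 102^d mod 139 for each divisor d in increasing order:
102^1 ≡ 102
102^2 ≡ 118
102^3 = 102^2·102^1 ≡ 82
102^6 = 102^4·102^2 ≡ 52
102^23 = 102^16·102^4·102^2·102^1 ≡ 43
102^46 = 102^32·102^8·102^4·102^2 ≡ 42
102^69 = 102^64·102^4·102^1 ≡ 138
102^138 = 102^128·102^8·102^2 ≡ 1  ← first divisor giving 1
The order is 138.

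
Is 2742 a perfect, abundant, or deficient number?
abundant

Proper divisors of 2742: sum = 1 + 2 + 3 + 6 + 457 + 914 + 1371 = 2754
Since 2754 > 2742, 2742 is abundant.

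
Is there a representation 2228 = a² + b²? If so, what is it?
28² + 38² (a=28, b=38)

Factorization: 2228 = 2^2 × 557
By Fermat: n is sum of two squares iff every prime p ≡ 3 (mod 4) appears to even power.
All primes ≡ 3 (mod 4) appear to even power.
Search a = 0, 1, 2, … for 2228 - a² a perfect square: first hit at a = 28: 2228 - 784 = 1444 = 38².
2228 = 28² + 38² = 784 + 1444 ✓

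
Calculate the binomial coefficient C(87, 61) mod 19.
9

Using Lucas' theorem:
Write n=87 and k=61 in base 19:
n in base 19: [4, 11]
k in base 19: [3, 4]
C(87,61) mod 19 = ∏ C(n_i, k_i) mod 19
Digit binomials (mod 19): C(4,3) = 4; C(11,4) = 330 ≡ 7
Product: 4 × 7 = 28 ≡ 9 (mod 19)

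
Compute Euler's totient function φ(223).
222

223 = 223
φ(n) = n × ∏(1 - 1/p) for each prime p dividing n
φ(223) = 223 × (1 - 1/223) = 222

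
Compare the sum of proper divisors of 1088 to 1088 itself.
abundant

Proper divisors of 1088: sum = 1 + 2 + 4 + 8 + 16 + 17 + 32 + 34 + 64 + 68 + 136 + 272 + 544 = 1198
Since 1198 > 1088, 1088 is abundant.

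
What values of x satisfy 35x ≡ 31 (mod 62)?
x ≡ 31 (mod 62)

gcd(35, 62) = 1, which divides 31, so solutions exist.
Find 35^(-1) mod 62 by the extended Euclidean algorithm:
62 = 1 × 35 + 27  ⟹  27 = (1)·62 + (-1)·35
35 = 1 × 27 + 8  ⟹  8 = (-1)·62 + (2)·35
27 = 3 × 8 + 3  ⟹  3 = (4)·62 + (-7)·35
8 = 2 × 3 + 2  ⟹  2 = (-9)·62 + (16)·35
3 = 1 × 2 + 1  ⟹  1 = (13)·62 + (-23)·35
So (-23)·35 ≡ 1 (mod 62), i.e. 35^(-1) ≡ -23 ≡ 39 (mod 62).
x ≡ 39 × 31 = 1209 ≡ 31 (mod 62).
Check: 35 × 31 = 1085 ≡ 31 (mod 62).
Unique solution: x ≡ 31 (mod 62)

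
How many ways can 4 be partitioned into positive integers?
5

p(n) counts ways to write n as a sum of positive integers (order ignored).
Examples: 4; 3 + 1; 2 + 2; 2 + 1 + 1; 1 + 1 + 1 + 1
p(4) = 5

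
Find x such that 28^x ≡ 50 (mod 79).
20

Baby-step giant-step with step n = ⌈√79⌉ = 9.
Baby steps 28^j mod 79 (j:value) for j=0..8: 0:1, 1:28, 2:73, 3:69, 4:36, 5:60, 6:21, 7:35, 8:32.
Giant-step multiplier: 28^(-9) ≡ 28^(78-9) = 28^69 ≡ 41 (mod 79).
Giant steps γ_i = 50·41^i mod 79: γ_0=50, γ_1=75, γ_2=73 (in table at j=2).
x = i·n + j = 2·9 + 2 = 20.
Check: 28^20 ≡ 50 (mod 79).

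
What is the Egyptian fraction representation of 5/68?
1/14 + 1/476

Greedy algorithm:
5/68: ceiling(68/5) = 14, use 1/14
1/476: ceiling(476/1) = 476, use 1/476
Result: 5/68 = 1/14 + 1/476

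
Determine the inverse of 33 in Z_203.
80

gcd(33, 203) = 1, so the inverse exists.
Extended Euclidean algorithm on (203, 33):
203 = 6 × 33 + 5  ⟹  5 = (1)·203 + (-6)·33
33 = 6 × 5 + 3  ⟹  3 = (-6)·203 + (37)·33
5 = 1 × 3 + 2  ⟹  2 = (7)·203 + (-43)·33
3 = 1 × 2 + 1  ⟹  1 = (-13)·203 + (80)·33
So (80)·33 ≡ 1 (mod 203), i.e. 33^(-1) ≡ 80 (mod 203).
Check: 33 × 80 = 2640 ≡ 1 (mod 203)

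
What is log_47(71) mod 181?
93

Baby-step giant-step with step n = ⌈√181⌉ = 14.
Baby steps 47^j mod 181 (j:value) for j=0..13: 0:1, 1:47, 2:37, 3:110, 4:102, 5:88, 6:154, 7:179, 8:87, 9:107, 10:142, 11:158, 12:5, 13:54.
Giant-step multiplier: 47^(-14) ≡ 47^(180-14) = 47^166 ≡ 136 (mod 181).
Giant steps γ_i = 71·136^i mod 181: γ_0=71, γ_1=63, γ_2=61, γ_3=151, γ_4=83, γ_5=66, γ_6=107 (in table at j=9).
x = i·n + j = 6·14 + 9 = 93.
Check: 47^93 ≡ 71 (mod 181).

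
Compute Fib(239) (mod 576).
289

Matrix identity: Q^n = [[F_(n+1), F_n], [F_n, F_(n-1)]] with Q = [[1,1],[1,0]].
n = 239 = 11101111₂. Square-and-multiply, entries mod 576:
Q^1 = [[1,1],[1,0]]
Q^3 = (Q^1)²·Q = [[3,2],[2,1]]
Q^7 = (Q^3)²·Q = [[21,13],[13,8]]
Q^14 = (Q^7)² = [[34,377],[377,233]]
Q^29 = (Q^14)²·Q = [[296,437],[437,435]]
Q^59 = (Q^29)²·Q = [[144,377],[377,343]]
Q^119 = (Q^59)²·Q = [[288,433],[433,431]]
Q^239 = (Q^119)²·Q = [[0,289],[289,287]]
F_239 mod 576 = Q^239[0][1] = 289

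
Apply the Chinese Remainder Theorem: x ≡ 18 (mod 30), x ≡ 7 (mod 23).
168

Using Chinese Remainder Theorem:
M = 30 × 23 = 690
M1 = 23, M2 = 30
y1 = 23^(-1) mod 30 = 17
y2 = 30^(-1) mod 23 = 10
x = (18×23×17 + 7×30×10) mod 690 = 168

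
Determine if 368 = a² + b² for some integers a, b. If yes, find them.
Not possible

Factorization: 368 = 2^4 × 23
By Fermat: n is sum of two squares iff every prime p ≡ 3 (mod 4) appears to even power.
Prime(s) ≡ 3 (mod 4) with odd exponent: [(23, 1)]
Therefore 368 cannot be expressed as a² + b².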